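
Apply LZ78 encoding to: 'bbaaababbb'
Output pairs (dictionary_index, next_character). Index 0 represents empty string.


LZ78 encoding steps:
Dictionary: {0: ''}
Step 1: w='' (idx 0), next='b' -> output (0, 'b'), add 'b' as idx 1
Step 2: w='b' (idx 1), next='a' -> output (1, 'a'), add 'ba' as idx 2
Step 3: w='' (idx 0), next='a' -> output (0, 'a'), add 'a' as idx 3
Step 4: w='a' (idx 3), next='b' -> output (3, 'b'), add 'ab' as idx 4
Step 5: w='ab' (idx 4), next='b' -> output (4, 'b'), add 'abb' as idx 5
Step 6: w='b' (idx 1), end of input -> output (1, '')


Encoded: [(0, 'b'), (1, 'a'), (0, 'a'), (3, 'b'), (4, 'b'), (1, '')]


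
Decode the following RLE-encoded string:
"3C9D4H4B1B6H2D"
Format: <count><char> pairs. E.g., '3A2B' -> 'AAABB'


Expanding each <count><char> pair:
  3C -> 'CCC'
  9D -> 'DDDDDDDDD'
  4H -> 'HHHH'
  4B -> 'BBBB'
  1B -> 'B'
  6H -> 'HHHHHH'
  2D -> 'DD'

Decoded = CCCDDDDDDDDDHHHHBBBBBHHHHHHDD


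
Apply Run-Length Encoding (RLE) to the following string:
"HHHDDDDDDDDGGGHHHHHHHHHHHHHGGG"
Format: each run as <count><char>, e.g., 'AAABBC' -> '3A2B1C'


Scanning runs left to right:
  i=0: run of 'H' x 3 -> '3H'
  i=3: run of 'D' x 8 -> '8D'
  i=11: run of 'G' x 3 -> '3G'
  i=14: run of 'H' x 13 -> '13H'
  i=27: run of 'G' x 3 -> '3G'

RLE = 3H8D3G13H3G


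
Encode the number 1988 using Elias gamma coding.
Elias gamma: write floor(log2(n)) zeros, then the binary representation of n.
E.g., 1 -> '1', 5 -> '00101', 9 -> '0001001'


num_bits = floor(log2(1988)) + 1 = 11
leading_zeros = num_bits - 1 = 10
binary(1988) = 11111000100

Elias gamma(1988) = '0000000000' + '11111000100' = 000000000011111000100 (21 bits)


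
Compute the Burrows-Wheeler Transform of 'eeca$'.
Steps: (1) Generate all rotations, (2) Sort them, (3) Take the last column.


Rotations (sorted):
  0: $eeca -> last char: a
  1: a$eec -> last char: c
  2: ca$ee -> last char: e
  3: eca$e -> last char: e
  4: eeca$ -> last char: $


BWT = acee$


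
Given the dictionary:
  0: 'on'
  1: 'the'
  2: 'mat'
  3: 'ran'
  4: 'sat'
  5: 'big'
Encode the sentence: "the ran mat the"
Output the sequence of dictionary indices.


Look up each word in the dictionary:
  'the' -> 1
  'ran' -> 3
  'mat' -> 2
  'the' -> 1

Encoded: [1, 3, 2, 1]


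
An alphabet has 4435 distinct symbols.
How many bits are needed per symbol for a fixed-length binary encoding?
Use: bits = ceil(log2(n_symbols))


log2(4435) = 12.1147
Bracket: 2^12 = 4096 < 4435 <= 2^13 = 8192
So ceil(log2(4435)) = 13

bits = ceil(log2(4435)) = ceil(12.1147) = 13 bits


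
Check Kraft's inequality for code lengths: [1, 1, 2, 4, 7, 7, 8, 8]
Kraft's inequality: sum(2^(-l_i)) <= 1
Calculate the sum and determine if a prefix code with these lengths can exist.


Sum = 2^(-1) + 2^(-1) + 2^(-2) + 2^(-4) + 2^(-7) + 2^(-7) + 2^(-8) + 2^(-8)
    = 0.5 + 0.5 + 0.25 + 0.0625 + 0.0078125 + 0.0078125 + 0.00390625 + 0.00390625
    = 342/256 = 1.3359375
Since 1.3359375 > 1, Kraft's inequality is NOT satisfied.
A prefix code with these lengths CANNOT exist.

Kraft sum = 1.3359375. Not satisfied.


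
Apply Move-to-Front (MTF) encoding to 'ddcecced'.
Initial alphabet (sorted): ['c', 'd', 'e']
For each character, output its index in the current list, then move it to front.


MTF encoding:
'd': index 1 in ['c', 'd', 'e'] -> ['d', 'c', 'e']
'd': index 0 in ['d', 'c', 'e'] -> ['d', 'c', 'e']
'c': index 1 in ['d', 'c', 'e'] -> ['c', 'd', 'e']
'e': index 2 in ['c', 'd', 'e'] -> ['e', 'c', 'd']
'c': index 1 in ['e', 'c', 'd'] -> ['c', 'e', 'd']
'c': index 0 in ['c', 'e', 'd'] -> ['c', 'e', 'd']
'e': index 1 in ['c', 'e', 'd'] -> ['e', 'c', 'd']
'd': index 2 in ['e', 'c', 'd'] -> ['d', 'e', 'c']


Output: [1, 0, 1, 2, 1, 0, 1, 2]


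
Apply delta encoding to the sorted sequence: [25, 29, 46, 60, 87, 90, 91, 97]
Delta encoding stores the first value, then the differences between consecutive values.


First value: 25
Deltas:
  29 - 25 = 4
  46 - 29 = 17
  60 - 46 = 14
  87 - 60 = 27
  90 - 87 = 3
  91 - 90 = 1
  97 - 91 = 6


Delta encoded: [25, 4, 17, 14, 27, 3, 1, 6]


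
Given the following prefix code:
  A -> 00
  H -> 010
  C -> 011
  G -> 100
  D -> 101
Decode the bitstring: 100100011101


Decoding step by step:
Bits 100 -> G
Bits 100 -> G
Bits 011 -> C
Bits 101 -> D


Decoded message: GGCD


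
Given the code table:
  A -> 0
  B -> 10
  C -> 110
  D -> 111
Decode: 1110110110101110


Decoding:
111 -> D
0 -> A
110 -> C
110 -> C
10 -> B
111 -> D
0 -> A


Result: DACCBDA


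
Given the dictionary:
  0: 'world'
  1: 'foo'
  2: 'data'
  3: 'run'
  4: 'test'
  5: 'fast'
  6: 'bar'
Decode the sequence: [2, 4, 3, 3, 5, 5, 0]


Look up each index in the dictionary:
  2 -> 'data'
  4 -> 'test'
  3 -> 'run'
  3 -> 'run'
  5 -> 'fast'
  5 -> 'fast'
  0 -> 'world'

Decoded: "data test run run fast fast world"


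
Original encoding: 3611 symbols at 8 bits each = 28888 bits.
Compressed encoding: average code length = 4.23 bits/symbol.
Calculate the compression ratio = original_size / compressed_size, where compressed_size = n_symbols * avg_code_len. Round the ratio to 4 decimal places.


original_size = n_symbols * orig_bits = 3611 * 8 = 28888 bits
compressed_size = n_symbols * avg_code_len = 3611 * 4.23 = 15274.53 bits
ratio = original_size / compressed_size = 28888 / 15274.53 = 1.8913

Compression ratio = 1.8913


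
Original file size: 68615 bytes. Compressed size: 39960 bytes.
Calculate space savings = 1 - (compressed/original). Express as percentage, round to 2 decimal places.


ratio = compressed/original = 39960/68615 = 0.58238
savings = 1 - ratio = 1 - 0.58238 = 0.41762
as a percentage: 0.41762 * 100 = 41.76%

Space savings = 1 - 39960/68615 = 41.76%


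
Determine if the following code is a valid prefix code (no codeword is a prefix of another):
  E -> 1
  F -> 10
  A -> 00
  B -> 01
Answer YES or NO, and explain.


Checking each pair (does one codeword prefix another?):
  E='1' vs F='10': prefix -- VIOLATION

NO -- this is NOT a valid prefix code. E (1) is a prefix of F (10).


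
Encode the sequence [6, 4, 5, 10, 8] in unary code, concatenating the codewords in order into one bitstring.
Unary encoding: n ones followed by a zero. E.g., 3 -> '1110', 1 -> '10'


Encode each number as n ones followed by a terminating 0:
  6 -> 1111110 (7 bits)
  4 -> 11110 (5 bits)
  5 -> 111110 (6 bits)
  10 -> 11111111110 (11 bits)
  8 -> 111111110 (9 bits)
Total length = 7 + 5 + 6 + 11 + 9 = 38 bits.

Unary([6, 4, 5, 10, 8]) = 11111101111011111011111111110111111110 (38 bits)


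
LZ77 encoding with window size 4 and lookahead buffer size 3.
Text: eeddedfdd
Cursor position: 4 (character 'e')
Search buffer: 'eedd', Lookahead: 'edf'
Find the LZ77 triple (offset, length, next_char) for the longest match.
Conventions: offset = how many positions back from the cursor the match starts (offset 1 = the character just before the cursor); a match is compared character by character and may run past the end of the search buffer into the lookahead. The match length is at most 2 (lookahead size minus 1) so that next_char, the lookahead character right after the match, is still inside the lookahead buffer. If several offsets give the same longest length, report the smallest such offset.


Try each offset into the search buffer:
  offset=1 (pos 3, char 'd'): match length 0
  offset=2 (pos 2, char 'd'): match length 0
  offset=3 (pos 1, char 'e'): match length 2
  offset=4 (pos 0, char 'e'): match length 1
Longest match has length 2 at offset 3.
next_char = character at position 4 + 2 = 6 -> 'f'

Best match: offset=3, length=2 (matching 'ed' starting at position 1)
LZ77 triple: (3, 2, 'f')


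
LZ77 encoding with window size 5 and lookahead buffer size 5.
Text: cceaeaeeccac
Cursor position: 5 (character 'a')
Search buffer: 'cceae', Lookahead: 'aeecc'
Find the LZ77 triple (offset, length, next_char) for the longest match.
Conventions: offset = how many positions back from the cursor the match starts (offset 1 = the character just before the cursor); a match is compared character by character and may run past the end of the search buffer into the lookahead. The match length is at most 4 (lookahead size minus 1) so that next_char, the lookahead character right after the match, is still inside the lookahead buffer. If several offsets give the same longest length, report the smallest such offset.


Try each offset into the search buffer:
  offset=1 (pos 4, char 'e'): match length 0
  offset=2 (pos 3, char 'a'): match length 2
  offset=3 (pos 2, char 'e'): match length 0
  offset=4 (pos 1, char 'c'): match length 0
  offset=5 (pos 0, char 'c'): match length 0
Longest match has length 2 at offset 2.
next_char = character at position 5 + 2 = 7 -> 'e'

Best match: offset=2, length=2 (matching 'ae' starting at position 3)
LZ77 triple: (2, 2, 'e')


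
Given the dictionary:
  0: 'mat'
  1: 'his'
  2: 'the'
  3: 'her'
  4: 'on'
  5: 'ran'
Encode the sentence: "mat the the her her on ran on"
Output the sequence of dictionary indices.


Look up each word in the dictionary:
  'mat' -> 0
  'the' -> 2
  'the' -> 2
  'her' -> 3
  'her' -> 3
  'on' -> 4
  'ran' -> 5
  'on' -> 4

Encoded: [0, 2, 2, 3, 3, 4, 5, 4]


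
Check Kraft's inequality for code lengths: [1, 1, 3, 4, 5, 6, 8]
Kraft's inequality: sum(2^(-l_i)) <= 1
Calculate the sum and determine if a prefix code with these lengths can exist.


Sum = 2^(-1) + 2^(-1) + 2^(-3) + 2^(-4) + 2^(-5) + 2^(-6) + 2^(-8)
    = 0.5 + 0.5 + 0.125 + 0.0625 + 0.03125 + 0.015625 + 0.00390625
    = 317/256 = 1.23828125
Since 1.23828125 > 1, Kraft's inequality is NOT satisfied.
A prefix code with these lengths CANNOT exist.

Kraft sum = 1.23828125. Not satisfied.


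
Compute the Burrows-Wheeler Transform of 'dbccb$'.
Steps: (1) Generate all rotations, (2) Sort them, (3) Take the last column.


Rotations (sorted):
  0: $dbccb -> last char: b
  1: b$dbcc -> last char: c
  2: bccb$d -> last char: d
  3: cb$dbc -> last char: c
  4: ccb$db -> last char: b
  5: dbccb$ -> last char: $


BWT = bcdcb$


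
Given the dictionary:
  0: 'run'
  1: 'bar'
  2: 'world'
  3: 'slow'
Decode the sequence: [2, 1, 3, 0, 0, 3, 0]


Look up each index in the dictionary:
  2 -> 'world'
  1 -> 'bar'
  3 -> 'slow'
  0 -> 'run'
  0 -> 'run'
  3 -> 'slow'
  0 -> 'run'

Decoded: "world bar slow run run slow run"


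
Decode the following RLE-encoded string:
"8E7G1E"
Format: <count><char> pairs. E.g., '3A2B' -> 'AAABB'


Expanding each <count><char> pair:
  8E -> 'EEEEEEEE'
  7G -> 'GGGGGGG'
  1E -> 'E'

Decoded = EEEEEEEEGGGGGGGE


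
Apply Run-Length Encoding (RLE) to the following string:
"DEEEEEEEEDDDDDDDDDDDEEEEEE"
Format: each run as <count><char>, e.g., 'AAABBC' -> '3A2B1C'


Scanning runs left to right:
  i=0: run of 'D' x 1 -> '1D'
  i=1: run of 'E' x 8 -> '8E'
  i=9: run of 'D' x 11 -> '11D'
  i=20: run of 'E' x 6 -> '6E'

RLE = 1D8E11D6E


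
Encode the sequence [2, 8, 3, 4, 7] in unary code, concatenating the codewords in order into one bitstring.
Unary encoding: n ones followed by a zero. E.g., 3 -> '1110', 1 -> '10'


Encode each number as n ones followed by a terminating 0:
  2 -> 110 (3 bits)
  8 -> 111111110 (9 bits)
  3 -> 1110 (4 bits)
  4 -> 11110 (5 bits)
  7 -> 11111110 (8 bits)
Total length = 3 + 9 + 4 + 5 + 8 = 29 bits.

Unary([2, 8, 3, 4, 7]) = 11011111111011101111011111110 (29 bits)


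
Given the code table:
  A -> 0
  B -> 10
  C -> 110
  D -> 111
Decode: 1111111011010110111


Decoding:
111 -> D
111 -> D
10 -> B
110 -> C
10 -> B
110 -> C
111 -> D


Result: DDBCBCD


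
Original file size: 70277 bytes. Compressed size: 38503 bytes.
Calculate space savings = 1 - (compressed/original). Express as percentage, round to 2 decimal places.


ratio = compressed/original = 38503/70277 = 0.547875
savings = 1 - ratio = 1 - 0.547875 = 0.452125
as a percentage: 0.452125 * 100 = 45.21%

Space savings = 1 - 38503/70277 = 45.21%


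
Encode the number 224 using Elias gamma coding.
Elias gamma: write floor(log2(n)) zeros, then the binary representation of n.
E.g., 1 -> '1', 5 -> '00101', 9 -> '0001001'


num_bits = floor(log2(224)) + 1 = 8
leading_zeros = num_bits - 1 = 7
binary(224) = 11100000

Elias gamma(224) = '0000000' + '11100000' = 000000011100000 (15 bits)


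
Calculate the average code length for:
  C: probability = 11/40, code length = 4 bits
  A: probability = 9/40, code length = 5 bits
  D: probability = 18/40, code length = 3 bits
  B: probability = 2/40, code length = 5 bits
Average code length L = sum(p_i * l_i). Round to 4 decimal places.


Weighted contributions p_i * l_i:
  C: (11/40) * 4 = 44/40
  A: (9/40) * 5 = 45/40
  D: (18/40) * 3 = 54/40
  B: (2/40) * 5 = 10/40
Sum = (44 + 45 + 54 + 10)/40 = 153/40

L = 153/40 = 3.8250 bits/symbol


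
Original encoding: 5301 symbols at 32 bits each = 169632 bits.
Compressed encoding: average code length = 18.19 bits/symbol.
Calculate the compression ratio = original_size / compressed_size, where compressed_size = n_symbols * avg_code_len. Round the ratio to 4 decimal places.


original_size = n_symbols * orig_bits = 5301 * 32 = 169632 bits
compressed_size = n_symbols * avg_code_len = 5301 * 18.19 = 96425.19 bits
ratio = original_size / compressed_size = 169632 / 96425.19 = 1.7592

Compression ratio = 1.7592


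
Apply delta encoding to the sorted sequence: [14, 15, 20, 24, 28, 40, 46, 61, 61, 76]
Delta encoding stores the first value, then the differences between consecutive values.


First value: 14
Deltas:
  15 - 14 = 1
  20 - 15 = 5
  24 - 20 = 4
  28 - 24 = 4
  40 - 28 = 12
  46 - 40 = 6
  61 - 46 = 15
  61 - 61 = 0
  76 - 61 = 15


Delta encoded: [14, 1, 5, 4, 4, 12, 6, 15, 0, 15]


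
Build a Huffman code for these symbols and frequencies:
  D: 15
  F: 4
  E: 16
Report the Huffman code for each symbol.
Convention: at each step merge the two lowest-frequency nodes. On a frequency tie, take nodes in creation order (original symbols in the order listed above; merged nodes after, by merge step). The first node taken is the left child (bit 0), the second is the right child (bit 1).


Huffman tree construction:
Step 1: Merge F(4) + D(15) = 19
Step 2: Merge E(16) + (F+D)(19) = 35
Read each symbol's code off the tree from the root (left child = 0, right child = 1).

Codes:
  D: 11 (length 2)
  F: 10 (length 2)
  E: 0 (length 1)
Average code length: 54/35 = 1.5429 bits/symbol


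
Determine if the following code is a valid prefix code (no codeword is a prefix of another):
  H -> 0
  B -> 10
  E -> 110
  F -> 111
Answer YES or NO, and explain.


Checking each pair (does one codeword prefix another?):
  H='0' vs B='10': no prefix
  H='0' vs E='110': no prefix
  H='0' vs F='111': no prefix
  B='10' vs H='0': no prefix
  B='10' vs E='110': no prefix
  B='10' vs F='111': no prefix
  E='110' vs H='0': no prefix
  E='110' vs B='10': no prefix
  E='110' vs F='111': no prefix
  F='111' vs H='0': no prefix
  F='111' vs B='10': no prefix
  F='111' vs E='110': no prefix
No violation found over all pairs.

YES -- this is a valid prefix code. No codeword is a prefix of any other codeword.


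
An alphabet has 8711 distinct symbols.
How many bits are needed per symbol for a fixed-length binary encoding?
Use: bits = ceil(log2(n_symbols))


log2(8711) = 13.0886
Bracket: 2^13 = 8192 < 8711 <= 2^14 = 16384
So ceil(log2(8711)) = 14

bits = ceil(log2(8711)) = ceil(13.0886) = 14 bits


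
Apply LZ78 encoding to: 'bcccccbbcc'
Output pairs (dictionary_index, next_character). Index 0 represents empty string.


LZ78 encoding steps:
Dictionary: {0: ''}
Step 1: w='' (idx 0), next='b' -> output (0, 'b'), add 'b' as idx 1
Step 2: w='' (idx 0), next='c' -> output (0, 'c'), add 'c' as idx 2
Step 3: w='c' (idx 2), next='c' -> output (2, 'c'), add 'cc' as idx 3
Step 4: w='cc' (idx 3), next='b' -> output (3, 'b'), add 'ccb' as idx 4
Step 5: w='b' (idx 1), next='c' -> output (1, 'c'), add 'bc' as idx 5
Step 6: w='c' (idx 2), end of input -> output (2, '')


Encoded: [(0, 'b'), (0, 'c'), (2, 'c'), (3, 'b'), (1, 'c'), (2, '')]


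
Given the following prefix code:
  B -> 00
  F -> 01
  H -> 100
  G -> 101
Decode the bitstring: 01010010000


Decoding step by step:
Bits 01 -> F
Bits 01 -> F
Bits 00 -> B
Bits 100 -> H
Bits 00 -> B


Decoded message: FFBHB


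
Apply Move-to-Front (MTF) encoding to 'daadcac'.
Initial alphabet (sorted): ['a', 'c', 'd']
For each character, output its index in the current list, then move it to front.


MTF encoding:
'd': index 2 in ['a', 'c', 'd'] -> ['d', 'a', 'c']
'a': index 1 in ['d', 'a', 'c'] -> ['a', 'd', 'c']
'a': index 0 in ['a', 'd', 'c'] -> ['a', 'd', 'c']
'd': index 1 in ['a', 'd', 'c'] -> ['d', 'a', 'c']
'c': index 2 in ['d', 'a', 'c'] -> ['c', 'd', 'a']
'a': index 2 in ['c', 'd', 'a'] -> ['a', 'c', 'd']
'c': index 1 in ['a', 'c', 'd'] -> ['c', 'a', 'd']


Output: [2, 1, 0, 1, 2, 2, 1]


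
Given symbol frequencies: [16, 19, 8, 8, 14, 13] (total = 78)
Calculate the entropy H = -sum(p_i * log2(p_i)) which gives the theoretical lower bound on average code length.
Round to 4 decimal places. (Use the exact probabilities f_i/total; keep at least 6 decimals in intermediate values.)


Per-symbol terms -p_i * log2(p_i) with p_i = f_i/78:
  p = 16/78 = 0.205128: log2(p) = -2.285402, -p*log2(p) = 0.468800
  p = 19/78 = 0.243590: log2(p) = -2.037475, -p*log2(p) = 0.496308
  p = 8/78 = 0.102564: log2(p) = -3.285402, -p*log2(p) = 0.336964
  p = 8/78 = 0.102564: log2(p) = -3.285402, -p*log2(p) = 0.336964
  p = 14/78 = 0.179487: log2(p) = -2.478047, -p*log2(p) = 0.444778
  p = 13/78 = 0.166667: log2(p) = -2.584963, -p*log2(p) = 0.430827
H = 0.468800 + 0.496308 + 0.336964 + 0.336964 + 0.444778 + 0.430827 = 2.514641

H = 2.5146 bits/symbol


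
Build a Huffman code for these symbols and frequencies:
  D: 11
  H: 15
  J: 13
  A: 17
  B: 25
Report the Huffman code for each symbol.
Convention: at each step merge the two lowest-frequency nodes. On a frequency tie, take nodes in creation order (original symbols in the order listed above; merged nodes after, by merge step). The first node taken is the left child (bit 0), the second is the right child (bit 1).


Huffman tree construction:
Step 1: Merge D(11) + J(13) = 24
Step 2: Merge H(15) + A(17) = 32
Step 3: Merge (D+J)(24) + B(25) = 49
Step 4: Merge (H+A)(32) + ((D+J)+B)(49) = 81
Read each symbol's code off the tree from the root (left child = 0, right child = 1).

Codes:
  D: 100 (length 3)
  H: 00 (length 2)
  J: 101 (length 3)
  A: 01 (length 2)
  B: 11 (length 2)
Average code length: 186/81 = 2.2963 bits/symbol


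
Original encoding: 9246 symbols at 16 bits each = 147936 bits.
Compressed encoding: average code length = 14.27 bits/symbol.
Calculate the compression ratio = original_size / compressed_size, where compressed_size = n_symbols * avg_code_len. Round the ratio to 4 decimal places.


original_size = n_symbols * orig_bits = 9246 * 16 = 147936 bits
compressed_size = n_symbols * avg_code_len = 9246 * 14.27 = 131940.42 bits
ratio = original_size / compressed_size = 147936 / 131940.42 = 1.1212

Compression ratio = 1.1212


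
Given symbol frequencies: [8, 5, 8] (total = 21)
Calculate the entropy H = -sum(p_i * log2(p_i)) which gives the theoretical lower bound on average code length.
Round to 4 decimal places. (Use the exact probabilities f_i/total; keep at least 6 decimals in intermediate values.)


Per-symbol terms -p_i * log2(p_i) with p_i = f_i/21:
  p = 8/21 = 0.380952: log2(p) = -1.392317, -p*log2(p) = 0.530407
  p = 5/21 = 0.238095: log2(p) = -2.070389, -p*log2(p) = 0.492950
  p = 8/21 = 0.380952: log2(p) = -1.392317, -p*log2(p) = 0.530407
H = 0.530407 + 0.492950 + 0.530407 = 1.553764

H = 1.5538 bits/symbol


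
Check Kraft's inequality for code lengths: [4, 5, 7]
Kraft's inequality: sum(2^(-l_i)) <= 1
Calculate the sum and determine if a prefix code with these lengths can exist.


Sum = 2^(-4) + 2^(-5) + 2^(-7)
    = 0.0625 + 0.03125 + 0.0078125
    = 13/128 = 0.1015625
Since 0.1015625 <= 1, Kraft's inequality IS satisfied.
A prefix code with these lengths CAN exist.

Kraft sum = 0.1015625. Satisfied.


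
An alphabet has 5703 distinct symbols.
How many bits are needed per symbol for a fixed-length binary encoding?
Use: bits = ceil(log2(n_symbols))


log2(5703) = 12.4775
Bracket: 2^12 = 4096 < 5703 <= 2^13 = 8192
So ceil(log2(5703)) = 13

bits = ceil(log2(5703)) = ceil(12.4775) = 13 bits


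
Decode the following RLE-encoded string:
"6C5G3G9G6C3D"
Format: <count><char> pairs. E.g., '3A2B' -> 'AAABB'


Expanding each <count><char> pair:
  6C -> 'CCCCCC'
  5G -> 'GGGGG'
  3G -> 'GGG'
  9G -> 'GGGGGGGGG'
  6C -> 'CCCCCC'
  3D -> 'DDD'

Decoded = CCCCCCGGGGGGGGGGGGGGGGGCCCCCCDDD


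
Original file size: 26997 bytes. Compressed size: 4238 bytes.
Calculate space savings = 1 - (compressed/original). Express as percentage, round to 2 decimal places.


ratio = compressed/original = 4238/26997 = 0.15698
savings = 1 - ratio = 1 - 0.15698 = 0.84302
as a percentage: 0.84302 * 100 = 84.3%

Space savings = 1 - 4238/26997 = 84.3%


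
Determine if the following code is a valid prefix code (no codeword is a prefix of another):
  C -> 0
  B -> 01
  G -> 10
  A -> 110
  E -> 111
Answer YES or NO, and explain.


Checking each pair (does one codeword prefix another?):
  C='0' vs B='01': prefix -- VIOLATION

NO -- this is NOT a valid prefix code. C (0) is a prefix of B (01).


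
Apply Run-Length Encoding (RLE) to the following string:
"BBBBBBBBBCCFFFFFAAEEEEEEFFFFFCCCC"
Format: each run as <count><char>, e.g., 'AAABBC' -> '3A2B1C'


Scanning runs left to right:
  i=0: run of 'B' x 9 -> '9B'
  i=9: run of 'C' x 2 -> '2C'
  i=11: run of 'F' x 5 -> '5F'
  i=16: run of 'A' x 2 -> '2A'
  i=18: run of 'E' x 6 -> '6E'
  i=24: run of 'F' x 5 -> '5F'
  i=29: run of 'C' x 4 -> '4C'

RLE = 9B2C5F2A6E5F4C


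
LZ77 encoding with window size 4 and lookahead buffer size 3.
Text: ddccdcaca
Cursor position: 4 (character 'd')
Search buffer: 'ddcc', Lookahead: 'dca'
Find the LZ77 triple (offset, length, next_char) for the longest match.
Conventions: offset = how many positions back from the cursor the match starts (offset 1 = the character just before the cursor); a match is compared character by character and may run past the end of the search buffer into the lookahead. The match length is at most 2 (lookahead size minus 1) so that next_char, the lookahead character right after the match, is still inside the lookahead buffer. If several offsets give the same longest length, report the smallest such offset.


Try each offset into the search buffer:
  offset=1 (pos 3, char 'c'): match length 0
  offset=2 (pos 2, char 'c'): match length 0
  offset=3 (pos 1, char 'd'): match length 2
  offset=4 (pos 0, char 'd'): match length 1
Longest match has length 2 at offset 3.
next_char = character at position 4 + 2 = 6 -> 'a'

Best match: offset=3, length=2 (matching 'dc' starting at position 1)
LZ77 triple: (3, 2, 'a')


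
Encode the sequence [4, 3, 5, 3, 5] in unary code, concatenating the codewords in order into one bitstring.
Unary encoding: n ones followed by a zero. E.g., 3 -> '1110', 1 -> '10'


Encode each number as n ones followed by a terminating 0:
  4 -> 11110 (5 bits)
  3 -> 1110 (4 bits)
  5 -> 111110 (6 bits)
  3 -> 1110 (4 bits)
  5 -> 111110 (6 bits)
Total length = 5 + 4 + 6 + 4 + 6 = 25 bits.

Unary([4, 3, 5, 3, 5]) = 1111011101111101110111110 (25 bits)


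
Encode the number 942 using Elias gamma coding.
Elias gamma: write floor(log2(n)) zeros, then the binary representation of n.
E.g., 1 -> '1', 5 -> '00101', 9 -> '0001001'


num_bits = floor(log2(942)) + 1 = 10
leading_zeros = num_bits - 1 = 9
binary(942) = 1110101110

Elias gamma(942) = '000000000' + '1110101110' = 0000000001110101110 (19 bits)


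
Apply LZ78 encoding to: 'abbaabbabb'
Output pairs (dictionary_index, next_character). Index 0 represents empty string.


LZ78 encoding steps:
Dictionary: {0: ''}
Step 1: w='' (idx 0), next='a' -> output (0, 'a'), add 'a' as idx 1
Step 2: w='' (idx 0), next='b' -> output (0, 'b'), add 'b' as idx 2
Step 3: w='b' (idx 2), next='a' -> output (2, 'a'), add 'ba' as idx 3
Step 4: w='a' (idx 1), next='b' -> output (1, 'b'), add 'ab' as idx 4
Step 5: w='ba' (idx 3), next='b' -> output (3, 'b'), add 'bab' as idx 5
Step 6: w='b' (idx 2), end of input -> output (2, '')


Encoded: [(0, 'a'), (0, 'b'), (2, 'a'), (1, 'b'), (3, 'b'), (2, '')]


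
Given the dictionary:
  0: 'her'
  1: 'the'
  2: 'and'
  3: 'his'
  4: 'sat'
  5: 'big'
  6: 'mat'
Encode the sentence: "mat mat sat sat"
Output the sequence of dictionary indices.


Look up each word in the dictionary:
  'mat' -> 6
  'mat' -> 6
  'sat' -> 4
  'sat' -> 4

Encoded: [6, 6, 4, 4]


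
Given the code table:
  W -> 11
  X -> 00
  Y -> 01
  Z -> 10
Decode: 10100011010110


Decoding:
10 -> Z
10 -> Z
00 -> X
11 -> W
01 -> Y
01 -> Y
10 -> Z


Result: ZZXWYYZ


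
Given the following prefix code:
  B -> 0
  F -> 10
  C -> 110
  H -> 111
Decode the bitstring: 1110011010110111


Decoding step by step:
Bits 111 -> H
Bits 0 -> B
Bits 0 -> B
Bits 110 -> C
Bits 10 -> F
Bits 110 -> C
Bits 111 -> H


Decoded message: HBBCFCH


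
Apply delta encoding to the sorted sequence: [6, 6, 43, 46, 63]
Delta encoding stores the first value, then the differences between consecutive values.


First value: 6
Deltas:
  6 - 6 = 0
  43 - 6 = 37
  46 - 43 = 3
  63 - 46 = 17


Delta encoded: [6, 0, 37, 3, 17]


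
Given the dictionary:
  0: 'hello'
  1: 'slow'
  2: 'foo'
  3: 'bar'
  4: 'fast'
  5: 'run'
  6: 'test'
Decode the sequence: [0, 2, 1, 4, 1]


Look up each index in the dictionary:
  0 -> 'hello'
  2 -> 'foo'
  1 -> 'slow'
  4 -> 'fast'
  1 -> 'slow'

Decoded: "hello foo slow fast slow"


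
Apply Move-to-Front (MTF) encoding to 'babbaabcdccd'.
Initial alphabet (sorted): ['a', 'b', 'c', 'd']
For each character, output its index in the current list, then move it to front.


MTF encoding:
'b': index 1 in ['a', 'b', 'c', 'd'] -> ['b', 'a', 'c', 'd']
'a': index 1 in ['b', 'a', 'c', 'd'] -> ['a', 'b', 'c', 'd']
'b': index 1 in ['a', 'b', 'c', 'd'] -> ['b', 'a', 'c', 'd']
'b': index 0 in ['b', 'a', 'c', 'd'] -> ['b', 'a', 'c', 'd']
'a': index 1 in ['b', 'a', 'c', 'd'] -> ['a', 'b', 'c', 'd']
'a': index 0 in ['a', 'b', 'c', 'd'] -> ['a', 'b', 'c', 'd']
'b': index 1 in ['a', 'b', 'c', 'd'] -> ['b', 'a', 'c', 'd']
'c': index 2 in ['b', 'a', 'c', 'd'] -> ['c', 'b', 'a', 'd']
'd': index 3 in ['c', 'b', 'a', 'd'] -> ['d', 'c', 'b', 'a']
'c': index 1 in ['d', 'c', 'b', 'a'] -> ['c', 'd', 'b', 'a']
'c': index 0 in ['c', 'd', 'b', 'a'] -> ['c', 'd', 'b', 'a']
'd': index 1 in ['c', 'd', 'b', 'a'] -> ['d', 'c', 'b', 'a']


Output: [1, 1, 1, 0, 1, 0, 1, 2, 3, 1, 0, 1]


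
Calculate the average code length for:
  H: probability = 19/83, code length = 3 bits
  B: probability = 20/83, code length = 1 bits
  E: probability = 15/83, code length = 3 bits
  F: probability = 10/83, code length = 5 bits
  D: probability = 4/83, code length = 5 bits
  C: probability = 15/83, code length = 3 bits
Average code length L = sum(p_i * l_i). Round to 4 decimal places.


Weighted contributions p_i * l_i:
  H: (19/83) * 3 = 57/83
  B: (20/83) * 1 = 20/83
  E: (15/83) * 3 = 45/83
  F: (10/83) * 5 = 50/83
  D: (4/83) * 5 = 20/83
  C: (15/83) * 3 = 45/83
Sum = (57 + 20 + 45 + 50 + 20 + 45)/83 = 237/83

L = 237/83 = 2.8554 bits/symbol


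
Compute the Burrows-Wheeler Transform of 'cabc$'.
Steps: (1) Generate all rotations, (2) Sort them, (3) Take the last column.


Rotations (sorted):
  0: $cabc -> last char: c
  1: abc$c -> last char: c
  2: bc$ca -> last char: a
  3: c$cab -> last char: b
  4: cabc$ -> last char: $


BWT = ccab$


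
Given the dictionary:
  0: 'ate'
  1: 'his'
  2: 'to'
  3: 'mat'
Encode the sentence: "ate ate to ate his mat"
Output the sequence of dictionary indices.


Look up each word in the dictionary:
  'ate' -> 0
  'ate' -> 0
  'to' -> 2
  'ate' -> 0
  'his' -> 1
  'mat' -> 3

Encoded: [0, 0, 2, 0, 1, 3]


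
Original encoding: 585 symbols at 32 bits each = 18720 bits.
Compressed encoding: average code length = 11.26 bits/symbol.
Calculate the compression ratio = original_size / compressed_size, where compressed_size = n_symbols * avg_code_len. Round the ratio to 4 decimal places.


original_size = n_symbols * orig_bits = 585 * 32 = 18720 bits
compressed_size = n_symbols * avg_code_len = 585 * 11.26 = 6587.1 bits
ratio = original_size / compressed_size = 18720 / 6587.1 = 2.8419

Compression ratio = 2.8419


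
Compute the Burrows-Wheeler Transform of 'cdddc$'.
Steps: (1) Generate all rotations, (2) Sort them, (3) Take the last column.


Rotations (sorted):
  0: $cdddc -> last char: c
  1: c$cddd -> last char: d
  2: cdddc$ -> last char: $
  3: dc$cdd -> last char: d
  4: ddc$cd -> last char: d
  5: dddc$c -> last char: c


BWT = cd$ddc


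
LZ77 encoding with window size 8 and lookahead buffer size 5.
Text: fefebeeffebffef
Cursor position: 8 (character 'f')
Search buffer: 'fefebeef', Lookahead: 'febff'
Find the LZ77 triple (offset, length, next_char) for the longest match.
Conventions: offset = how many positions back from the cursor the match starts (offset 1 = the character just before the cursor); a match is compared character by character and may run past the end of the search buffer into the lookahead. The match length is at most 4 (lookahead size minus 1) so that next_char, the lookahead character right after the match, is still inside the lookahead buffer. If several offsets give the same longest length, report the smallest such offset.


Try each offset into the search buffer:
  offset=1 (pos 7, char 'f'): match length 1
  offset=2 (pos 6, char 'e'): match length 0
  offset=3 (pos 5, char 'e'): match length 0
  offset=4 (pos 4, char 'b'): match length 0
  offset=5 (pos 3, char 'e'): match length 0
  offset=6 (pos 2, char 'f'): match length 3
  offset=7 (pos 1, char 'e'): match length 0
  offset=8 (pos 0, char 'f'): match length 2
Longest match has length 3 at offset 6.
next_char = character at position 8 + 3 = 11 -> 'f'

Best match: offset=6, length=3 (matching 'feb' starting at position 2)
LZ77 triple: (6, 3, 'f')


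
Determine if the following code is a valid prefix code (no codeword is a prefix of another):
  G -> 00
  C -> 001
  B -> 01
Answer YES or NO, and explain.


Checking each pair (does one codeword prefix another?):
  G='00' vs C='001': prefix -- VIOLATION

NO -- this is NOT a valid prefix code. G (00) is a prefix of C (001).


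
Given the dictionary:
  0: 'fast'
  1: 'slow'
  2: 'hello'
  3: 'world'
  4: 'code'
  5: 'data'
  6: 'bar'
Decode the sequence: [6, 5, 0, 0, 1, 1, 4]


Look up each index in the dictionary:
  6 -> 'bar'
  5 -> 'data'
  0 -> 'fast'
  0 -> 'fast'
  1 -> 'slow'
  1 -> 'slow'
  4 -> 'code'

Decoded: "bar data fast fast slow slow code"


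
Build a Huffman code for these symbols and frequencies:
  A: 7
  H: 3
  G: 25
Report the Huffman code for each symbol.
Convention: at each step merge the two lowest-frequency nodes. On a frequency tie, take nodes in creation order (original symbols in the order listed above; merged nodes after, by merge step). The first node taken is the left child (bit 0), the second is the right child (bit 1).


Huffman tree construction:
Step 1: Merge H(3) + A(7) = 10
Step 2: Merge (H+A)(10) + G(25) = 35
Read each symbol's code off the tree from the root (left child = 0, right child = 1).

Codes:
  A: 01 (length 2)
  H: 00 (length 2)
  G: 1 (length 1)
Average code length: 45/35 = 1.2857 bits/symbol


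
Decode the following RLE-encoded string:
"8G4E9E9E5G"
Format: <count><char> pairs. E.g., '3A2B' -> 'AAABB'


Expanding each <count><char> pair:
  8G -> 'GGGGGGGG'
  4E -> 'EEEE'
  9E -> 'EEEEEEEEE'
  9E -> 'EEEEEEEEE'
  5G -> 'GGGGG'

Decoded = GGGGGGGGEEEEEEEEEEEEEEEEEEEEEEGGGGG


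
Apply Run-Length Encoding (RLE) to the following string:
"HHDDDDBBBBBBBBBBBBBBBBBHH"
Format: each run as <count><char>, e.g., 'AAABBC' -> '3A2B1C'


Scanning runs left to right:
  i=0: run of 'H' x 2 -> '2H'
  i=2: run of 'D' x 4 -> '4D'
  i=6: run of 'B' x 17 -> '17B'
  i=23: run of 'H' x 2 -> '2H'

RLE = 2H4D17B2H


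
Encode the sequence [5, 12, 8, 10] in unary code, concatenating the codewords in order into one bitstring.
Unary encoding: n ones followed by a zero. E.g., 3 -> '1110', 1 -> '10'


Encode each number as n ones followed by a terminating 0:
  5 -> 111110 (6 bits)
  12 -> 1111111111110 (13 bits)
  8 -> 111111110 (9 bits)
  10 -> 11111111110 (11 bits)
Total length = 6 + 13 + 9 + 11 = 39 bits.

Unary([5, 12, 8, 10]) = 111110111111111111011111111011111111110 (39 bits)


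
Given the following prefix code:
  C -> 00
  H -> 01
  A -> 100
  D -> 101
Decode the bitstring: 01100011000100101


Decoding step by step:
Bits 01 -> H
Bits 100 -> A
Bits 01 -> H
Bits 100 -> A
Bits 01 -> H
Bits 00 -> C
Bits 101 -> D


Decoded message: HAHAHCD


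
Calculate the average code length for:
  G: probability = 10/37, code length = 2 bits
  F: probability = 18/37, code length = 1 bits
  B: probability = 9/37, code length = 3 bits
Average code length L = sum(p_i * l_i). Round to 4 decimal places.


Weighted contributions p_i * l_i:
  G: (10/37) * 2 = 20/37
  F: (18/37) * 1 = 18/37
  B: (9/37) * 3 = 27/37
Sum = (20 + 18 + 27)/37 = 65/37

L = 65/37 = 1.7568 bits/symbol


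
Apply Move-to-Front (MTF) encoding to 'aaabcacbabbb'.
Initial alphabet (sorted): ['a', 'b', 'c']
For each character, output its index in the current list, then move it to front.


MTF encoding:
'a': index 0 in ['a', 'b', 'c'] -> ['a', 'b', 'c']
'a': index 0 in ['a', 'b', 'c'] -> ['a', 'b', 'c']
'a': index 0 in ['a', 'b', 'c'] -> ['a', 'b', 'c']
'b': index 1 in ['a', 'b', 'c'] -> ['b', 'a', 'c']
'c': index 2 in ['b', 'a', 'c'] -> ['c', 'b', 'a']
'a': index 2 in ['c', 'b', 'a'] -> ['a', 'c', 'b']
'c': index 1 in ['a', 'c', 'b'] -> ['c', 'a', 'b']
'b': index 2 in ['c', 'a', 'b'] -> ['b', 'c', 'a']
'a': index 2 in ['b', 'c', 'a'] -> ['a', 'b', 'c']
'b': index 1 in ['a', 'b', 'c'] -> ['b', 'a', 'c']
'b': index 0 in ['b', 'a', 'c'] -> ['b', 'a', 'c']
'b': index 0 in ['b', 'a', 'c'] -> ['b', 'a', 'c']


Output: [0, 0, 0, 1, 2, 2, 1, 2, 2, 1, 0, 0]


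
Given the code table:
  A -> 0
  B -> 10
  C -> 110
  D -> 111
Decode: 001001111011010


Decoding:
0 -> A
0 -> A
10 -> B
0 -> A
111 -> D
10 -> B
110 -> C
10 -> B


Result: AABADBCB


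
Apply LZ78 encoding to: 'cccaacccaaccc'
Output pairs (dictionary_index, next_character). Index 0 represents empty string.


LZ78 encoding steps:
Dictionary: {0: ''}
Step 1: w='' (idx 0), next='c' -> output (0, 'c'), add 'c' as idx 1
Step 2: w='c' (idx 1), next='c' -> output (1, 'c'), add 'cc' as idx 2
Step 3: w='' (idx 0), next='a' -> output (0, 'a'), add 'a' as idx 3
Step 4: w='a' (idx 3), next='c' -> output (3, 'c'), add 'ac' as idx 4
Step 5: w='cc' (idx 2), next='a' -> output (2, 'a'), add 'cca' as idx 5
Step 6: w='ac' (idx 4), next='c' -> output (4, 'c'), add 'acc' as idx 6
Step 7: w='c' (idx 1), end of input -> output (1, '')


Encoded: [(0, 'c'), (1, 'c'), (0, 'a'), (3, 'c'), (2, 'a'), (4, 'c'), (1, '')]


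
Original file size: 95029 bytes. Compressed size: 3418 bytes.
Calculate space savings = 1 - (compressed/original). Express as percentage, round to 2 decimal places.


ratio = compressed/original = 3418/95029 = 0.035968
savings = 1 - ratio = 1 - 0.035968 = 0.964032
as a percentage: 0.964032 * 100 = 96.4%

Space savings = 1 - 3418/95029 = 96.4%


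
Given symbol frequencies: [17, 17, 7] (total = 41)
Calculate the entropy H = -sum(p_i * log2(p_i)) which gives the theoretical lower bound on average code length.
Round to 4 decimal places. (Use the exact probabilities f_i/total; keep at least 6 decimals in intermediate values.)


Per-symbol terms -p_i * log2(p_i) with p_i = f_i/41:
  p = 17/41 = 0.414634: log2(p) = -1.270089, -p*log2(p) = 0.526622
  p = 17/41 = 0.414634: log2(p) = -1.270089, -p*log2(p) = 0.526622
  p = 7/41 = 0.170732: log2(p) = -2.550197, -p*log2(p) = 0.435400
H = 0.526622 + 0.526622 + 0.435400 = 1.488644

H = 1.4886 bits/symbol


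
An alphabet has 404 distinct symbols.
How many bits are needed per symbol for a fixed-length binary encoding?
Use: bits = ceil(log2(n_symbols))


log2(404) = 8.6582
Bracket: 2^8 = 256 < 404 <= 2^9 = 512
So ceil(log2(404)) = 9

bits = ceil(log2(404)) = ceil(8.6582) = 9 bits


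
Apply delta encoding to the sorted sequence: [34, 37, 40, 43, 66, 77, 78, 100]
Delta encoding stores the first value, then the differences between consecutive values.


First value: 34
Deltas:
  37 - 34 = 3
  40 - 37 = 3
  43 - 40 = 3
  66 - 43 = 23
  77 - 66 = 11
  78 - 77 = 1
  100 - 78 = 22


Delta encoded: [34, 3, 3, 3, 23, 11, 1, 22]


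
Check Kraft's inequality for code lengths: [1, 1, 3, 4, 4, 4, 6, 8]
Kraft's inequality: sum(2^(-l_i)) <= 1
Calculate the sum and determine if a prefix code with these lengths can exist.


Sum = 2^(-1) + 2^(-1) + 2^(-3) + 2^(-4) + 2^(-4) + 2^(-4) + 2^(-6) + 2^(-8)
    = 0.5 + 0.5 + 0.125 + 0.0625 + 0.0625 + 0.0625 + 0.015625 + 0.00390625
    = 341/256 = 1.33203125
Since 1.33203125 > 1, Kraft's inequality is NOT satisfied.
A prefix code with these lengths CANNOT exist.

Kraft sum = 1.33203125. Not satisfied.


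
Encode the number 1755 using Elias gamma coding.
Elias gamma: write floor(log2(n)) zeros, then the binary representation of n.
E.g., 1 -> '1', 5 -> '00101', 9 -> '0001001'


num_bits = floor(log2(1755)) + 1 = 11
leading_zeros = num_bits - 1 = 10
binary(1755) = 11011011011

Elias gamma(1755) = '0000000000' + '11011011011' = 000000000011011011011 (21 bits)


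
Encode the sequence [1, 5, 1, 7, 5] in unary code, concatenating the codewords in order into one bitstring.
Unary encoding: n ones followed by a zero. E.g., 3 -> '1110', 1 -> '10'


Encode each number as n ones followed by a terminating 0:
  1 -> 10 (2 bits)
  5 -> 111110 (6 bits)
  1 -> 10 (2 bits)
  7 -> 11111110 (8 bits)
  5 -> 111110 (6 bits)
Total length = 2 + 6 + 2 + 8 + 6 = 24 bits.

Unary([1, 5, 1, 7, 5]) = 101111101011111110111110 (24 bits)


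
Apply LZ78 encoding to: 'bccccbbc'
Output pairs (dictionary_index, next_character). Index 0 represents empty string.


LZ78 encoding steps:
Dictionary: {0: ''}
Step 1: w='' (idx 0), next='b' -> output (0, 'b'), add 'b' as idx 1
Step 2: w='' (idx 0), next='c' -> output (0, 'c'), add 'c' as idx 2
Step 3: w='c' (idx 2), next='c' -> output (2, 'c'), add 'cc' as idx 3
Step 4: w='c' (idx 2), next='b' -> output (2, 'b'), add 'cb' as idx 4
Step 5: w='b' (idx 1), next='c' -> output (1, 'c'), add 'bc' as idx 5


Encoded: [(0, 'b'), (0, 'c'), (2, 'c'), (2, 'b'), (1, 'c')]


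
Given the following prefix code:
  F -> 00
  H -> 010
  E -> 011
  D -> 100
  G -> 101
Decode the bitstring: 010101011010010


Decoding step by step:
Bits 010 -> H
Bits 101 -> G
Bits 011 -> E
Bits 010 -> H
Bits 010 -> H


Decoded message: HGEHH


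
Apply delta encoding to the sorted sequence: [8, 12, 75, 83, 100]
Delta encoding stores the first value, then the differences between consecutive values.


First value: 8
Deltas:
  12 - 8 = 4
  75 - 12 = 63
  83 - 75 = 8
  100 - 83 = 17


Delta encoded: [8, 4, 63, 8, 17]


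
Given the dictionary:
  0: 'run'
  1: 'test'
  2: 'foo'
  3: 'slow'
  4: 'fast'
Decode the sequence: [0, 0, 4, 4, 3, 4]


Look up each index in the dictionary:
  0 -> 'run'
  0 -> 'run'
  4 -> 'fast'
  4 -> 'fast'
  3 -> 'slow'
  4 -> 'fast'

Decoded: "run run fast fast slow fast"


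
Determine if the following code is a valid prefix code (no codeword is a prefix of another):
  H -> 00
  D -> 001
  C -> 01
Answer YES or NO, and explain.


Checking each pair (does one codeword prefix another?):
  H='00' vs D='001': prefix -- VIOLATION

NO -- this is NOT a valid prefix code. H (00) is a prefix of D (001).


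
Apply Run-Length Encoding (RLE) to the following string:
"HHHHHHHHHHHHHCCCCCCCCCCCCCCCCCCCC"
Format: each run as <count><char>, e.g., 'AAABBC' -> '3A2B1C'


Scanning runs left to right:
  i=0: run of 'H' x 13 -> '13H'
  i=13: run of 'C' x 20 -> '20C'

RLE = 13H20C


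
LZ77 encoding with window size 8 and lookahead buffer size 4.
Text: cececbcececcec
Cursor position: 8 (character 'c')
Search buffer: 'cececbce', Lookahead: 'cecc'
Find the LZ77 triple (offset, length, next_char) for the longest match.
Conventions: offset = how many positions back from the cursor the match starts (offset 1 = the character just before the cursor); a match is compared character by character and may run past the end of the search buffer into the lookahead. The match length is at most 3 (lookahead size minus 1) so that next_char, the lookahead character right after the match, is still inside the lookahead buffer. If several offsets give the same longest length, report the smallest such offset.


Try each offset into the search buffer:
  offset=1 (pos 7, char 'e'): match length 0
  offset=2 (pos 6, char 'c'): match length 3
  offset=3 (pos 5, char 'b'): match length 0
  offset=4 (pos 4, char 'c'): match length 1
  offset=5 (pos 3, char 'e'): match length 0
  offset=6 (pos 2, char 'c'): match length 3
  offset=7 (pos 1, char 'e'): match length 0
  offset=8 (pos 0, char 'c'): match length 3
Longest match has length 3, found at offsets 2, 6, 8; take the smallest, offset 2.
next_char = character at position 8 + 3 = 11 -> 'c'

Best match: offset=2, length=3 (matching 'cec' starting at position 6)
LZ77 triple: (2, 3, 'c')
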